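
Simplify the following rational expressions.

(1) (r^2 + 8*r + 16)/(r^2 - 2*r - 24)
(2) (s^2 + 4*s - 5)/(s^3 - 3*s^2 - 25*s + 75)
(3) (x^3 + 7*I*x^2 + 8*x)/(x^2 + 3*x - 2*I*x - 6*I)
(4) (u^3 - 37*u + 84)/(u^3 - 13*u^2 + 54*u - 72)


(1) = (r + 4)/(r - 6)
(2) = (s - 1)/(s^2 - 8*s + 15)
(3) = (x^3 + 7*I*x^2 + 8*x)/(x^2 + x*(3 - 2*I) - 6*I)
(4) = (u + 7)/(u - 6)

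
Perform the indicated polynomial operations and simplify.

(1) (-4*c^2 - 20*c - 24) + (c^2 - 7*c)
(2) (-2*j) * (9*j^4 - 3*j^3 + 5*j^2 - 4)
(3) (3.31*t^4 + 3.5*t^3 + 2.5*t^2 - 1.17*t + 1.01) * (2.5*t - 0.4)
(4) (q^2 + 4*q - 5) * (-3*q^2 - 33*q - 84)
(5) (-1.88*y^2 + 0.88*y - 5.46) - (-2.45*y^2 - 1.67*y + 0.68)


(1) = -3*c^2 - 27*c - 24
(2) = -18*j^5 + 6*j^4 - 10*j^3 + 8*j
(3) = 8.275*t^5 + 7.426*t^4 + 4.85*t^3 - 3.925*t^2 + 2.993*t - 0.404
(4) = -3*q^4 - 45*q^3 - 201*q^2 - 171*q + 420
(5) = 0.57*y^2 + 2.55*y - 6.14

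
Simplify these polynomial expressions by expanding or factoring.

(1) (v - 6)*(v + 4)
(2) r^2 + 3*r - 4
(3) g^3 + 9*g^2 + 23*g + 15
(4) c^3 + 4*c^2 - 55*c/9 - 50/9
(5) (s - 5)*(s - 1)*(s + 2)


(1) = v^2 - 2*v - 24
(2) = (r - 1)*(r + 4)
(3) = (g + 1)*(g + 3)*(g + 5)
(4) = (c - 5/3)*(c + 2/3)*(c + 5)
(5) = s^3 - 4*s^2 - 7*s + 10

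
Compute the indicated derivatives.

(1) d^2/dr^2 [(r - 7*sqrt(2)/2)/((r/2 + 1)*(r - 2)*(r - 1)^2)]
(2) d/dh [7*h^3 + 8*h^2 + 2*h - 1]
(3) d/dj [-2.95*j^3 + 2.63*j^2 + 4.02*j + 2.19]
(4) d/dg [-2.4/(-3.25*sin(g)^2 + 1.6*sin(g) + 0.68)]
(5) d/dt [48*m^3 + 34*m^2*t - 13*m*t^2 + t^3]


(1) = 2*(12*r^5 - 70*sqrt(2)*r^4 - 8*r^4 - 22*r^3 + 70*sqrt(2)*r^3 - 48*r^2 + 231*sqrt(2)*r^2 - 56*sqrt(2)*r + 56*r - 364*sqrt(2) + 64)/(r^10 - 4*r^9 - 6*r^8 + 44*r^7 - 23*r^6 - 144*r^5 + 212*r^4 + 64*r^3 - 336*r^2 + 256*r - 64)
(2) = 21*h^2 + 16*h + 2
(3) = -8.85*j^2 + 5.26*j + 4.02
(4) = (3.84 - 15.6*sin(g))*cos(g)/(-3.25*sin(g)^2 + 1.6*sin(g) + 0.68)^2
(5) = 34*m^2 - 26*m*t + 3*t^2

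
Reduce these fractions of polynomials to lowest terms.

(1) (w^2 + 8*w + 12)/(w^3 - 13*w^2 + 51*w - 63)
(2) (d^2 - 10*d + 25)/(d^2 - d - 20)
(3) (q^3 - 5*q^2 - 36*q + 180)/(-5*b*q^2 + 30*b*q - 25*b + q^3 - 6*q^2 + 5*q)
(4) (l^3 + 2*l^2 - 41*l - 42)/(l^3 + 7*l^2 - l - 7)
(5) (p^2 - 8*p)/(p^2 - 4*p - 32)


(1) = (w^2 + 8*w + 12)/(w^3 - 13*w^2 + 51*w - 63)
(2) = (d - 5)/(d + 4)
(3) = (q^2 - 36)/(-5*b*q + 5*b + q^2 - q)
(4) = (l - 6)/(l - 1)
(5) = p/(p + 4)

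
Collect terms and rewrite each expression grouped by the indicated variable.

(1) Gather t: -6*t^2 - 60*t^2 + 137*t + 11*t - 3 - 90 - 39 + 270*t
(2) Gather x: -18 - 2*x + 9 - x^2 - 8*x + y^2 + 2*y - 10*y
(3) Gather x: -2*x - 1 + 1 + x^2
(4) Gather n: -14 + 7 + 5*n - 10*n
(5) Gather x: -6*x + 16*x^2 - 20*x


(1) = -66*t^2 + 418*t - 132
(2) = -x^2 - 10*x + y^2 - 8*y - 9
(3) = x^2 - 2*x
(4) = -5*n - 7
(5) = 16*x^2 - 26*x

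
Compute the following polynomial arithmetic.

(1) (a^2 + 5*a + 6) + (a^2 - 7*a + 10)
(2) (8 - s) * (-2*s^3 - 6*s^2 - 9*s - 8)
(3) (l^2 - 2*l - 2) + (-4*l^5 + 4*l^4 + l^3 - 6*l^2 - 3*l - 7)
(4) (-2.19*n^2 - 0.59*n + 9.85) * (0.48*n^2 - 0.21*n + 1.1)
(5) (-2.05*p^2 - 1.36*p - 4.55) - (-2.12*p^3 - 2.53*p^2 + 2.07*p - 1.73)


(1) = 2*a^2 - 2*a + 16
(2) = 2*s^4 - 10*s^3 - 39*s^2 - 64*s - 64
(3) = -4*l^5 + 4*l^4 + l^3 - 5*l^2 - 5*l - 9
(4) = -1.0512*n^4 + 0.1767*n^3 + 2.4429*n^2 - 2.7175*n + 10.835
(5) = 2.12*p^3 + 0.48*p^2 - 3.43*p - 2.82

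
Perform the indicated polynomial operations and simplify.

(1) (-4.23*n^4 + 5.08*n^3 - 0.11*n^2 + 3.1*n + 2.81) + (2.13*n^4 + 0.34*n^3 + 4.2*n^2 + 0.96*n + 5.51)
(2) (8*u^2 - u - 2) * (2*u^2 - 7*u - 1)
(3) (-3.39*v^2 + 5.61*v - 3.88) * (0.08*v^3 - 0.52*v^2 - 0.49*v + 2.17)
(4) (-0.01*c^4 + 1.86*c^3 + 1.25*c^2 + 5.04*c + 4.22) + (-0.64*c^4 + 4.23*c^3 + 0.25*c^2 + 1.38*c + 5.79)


(1) = -2.1*n^4 + 5.42*n^3 + 4.09*n^2 + 4.06*n + 8.32
(2) = 16*u^4 - 58*u^3 - 5*u^2 + 15*u + 2
(3) = -0.2712*v^5 + 2.2116*v^4 - 1.5665*v^3 - 8.0876*v^2 + 14.0749*v - 8.4196
(4) = -0.65*c^4 + 6.09*c^3 + 1.5*c^2 + 6.42*c + 10.01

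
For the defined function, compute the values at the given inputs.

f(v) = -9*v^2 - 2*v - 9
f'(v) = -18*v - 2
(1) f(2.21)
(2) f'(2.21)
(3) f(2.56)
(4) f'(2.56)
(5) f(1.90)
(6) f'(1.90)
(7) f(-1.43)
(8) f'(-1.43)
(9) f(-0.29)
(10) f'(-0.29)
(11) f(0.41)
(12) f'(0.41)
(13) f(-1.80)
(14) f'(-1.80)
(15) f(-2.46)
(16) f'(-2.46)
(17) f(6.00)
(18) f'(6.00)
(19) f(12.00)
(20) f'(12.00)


(1) = -57.38
(2) = -41.78
(3) = -73.10
(4) = -48.08
(5) = -45.29
(6) = -36.20
(7) = -24.54
(8) = 23.74
(9) = -9.18
(10) = 3.22
(11) = -11.33
(12) = -9.38
(13) = -34.56
(14) = 30.40
(15) = -58.54
(16) = 42.28
(17) = -345.00
(18) = -110.00
(19) = -1329.00
(20) = -218.00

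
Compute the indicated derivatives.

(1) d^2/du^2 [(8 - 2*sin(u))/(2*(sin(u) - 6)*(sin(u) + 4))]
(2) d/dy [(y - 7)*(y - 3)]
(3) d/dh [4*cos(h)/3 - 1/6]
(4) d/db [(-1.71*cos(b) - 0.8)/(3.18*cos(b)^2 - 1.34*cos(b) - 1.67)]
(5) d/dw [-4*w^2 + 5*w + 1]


(1) = (sin(u)^5 - 14*sin(u)^4 + 166*sin(u)^3 - 424*sin(u)^2 + 576*sin(u) + 320)/((sin(u) - 6)^3*(sin(u) + 4)^3)
(2) = 2*y - 10
(3) = -4*sin(h)/3
(4) = (5.4378*sin(b)^2 - 5.088*cos(b) - 7.2215)*sin(b)/(-3.18*cos(b)^2 + 1.34*cos(b) + 1.67)^2
(5) = 5 - 8*w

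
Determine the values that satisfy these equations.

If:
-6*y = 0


Then:
y = 0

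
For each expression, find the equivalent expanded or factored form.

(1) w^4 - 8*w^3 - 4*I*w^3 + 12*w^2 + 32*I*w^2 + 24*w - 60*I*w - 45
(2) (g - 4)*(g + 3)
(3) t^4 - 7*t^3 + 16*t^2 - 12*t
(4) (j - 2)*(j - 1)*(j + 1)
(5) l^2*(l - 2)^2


(1) = (w - 5)*(w - 3)*(w - 3*I)*(w - I)
(2) = g^2 - g - 12
(3) = t*(t - 3)*(t - 2)^2
(4) = j^3 - 2*j^2 - j + 2
(5) = l^4 - 4*l^3 + 4*l^2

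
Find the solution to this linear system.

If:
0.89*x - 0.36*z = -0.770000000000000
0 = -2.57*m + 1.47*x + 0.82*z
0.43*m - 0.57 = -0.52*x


Then:
m = 1.02
x = 0.25
z = 2.76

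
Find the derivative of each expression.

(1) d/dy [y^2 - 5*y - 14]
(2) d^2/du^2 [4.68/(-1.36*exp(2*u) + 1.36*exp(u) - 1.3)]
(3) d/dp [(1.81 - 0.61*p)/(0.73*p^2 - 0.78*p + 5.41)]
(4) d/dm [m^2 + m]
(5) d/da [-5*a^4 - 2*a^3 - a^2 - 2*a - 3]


(1) = 2*y - 5
(2) = (-4.68*(2.72*exp(u) - 1.36)*(5.44*exp(u) - 2.72)*exp(u) + (25.4592*exp(u) - 6.3648)*(1.36*exp(2*u) - 1.36*exp(u) + 1.3))*exp(u)/(1.36*exp(2*u) - 1.36*exp(u) + 1.3)^3
(3) = (0.4453*p^2 - 2.6426*p - 1.8883)/(0.5329*p^4 - 1.1388*p^3 + 8.507*p^2 - 8.4396*p + 29.2681)
(4) = 2*m + 1
(5) = -20*a^3 - 6*a^2 - 2*a - 2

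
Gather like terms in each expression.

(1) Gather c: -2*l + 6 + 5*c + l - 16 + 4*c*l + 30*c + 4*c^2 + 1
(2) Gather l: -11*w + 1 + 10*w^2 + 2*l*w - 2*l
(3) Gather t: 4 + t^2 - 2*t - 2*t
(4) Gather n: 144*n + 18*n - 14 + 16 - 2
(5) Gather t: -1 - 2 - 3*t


(1) = 4*c^2 + c*(4*l + 35) - l - 9
(2) = l*(2*w - 2) + 10*w^2 - 11*w + 1
(3) = t^2 - 4*t + 4
(4) = 162*n
(5) = -3*t - 3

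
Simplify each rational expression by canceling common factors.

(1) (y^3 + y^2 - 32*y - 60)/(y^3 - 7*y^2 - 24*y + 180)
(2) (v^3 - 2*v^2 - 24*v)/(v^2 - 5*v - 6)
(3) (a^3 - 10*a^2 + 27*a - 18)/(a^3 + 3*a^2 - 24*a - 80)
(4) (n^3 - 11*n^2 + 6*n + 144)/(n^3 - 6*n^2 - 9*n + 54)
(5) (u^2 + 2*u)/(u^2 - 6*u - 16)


(1) = (y + 2)/(y - 6)
(2) = (v^2 + 4*v)/(v + 1)
(3) = (a^3 - 10*a^2 + 27*a - 18)/(a^3 + 3*a^2 - 24*a - 80)
(4) = (n - 8)/(n - 3)
(5) = u/(u - 8)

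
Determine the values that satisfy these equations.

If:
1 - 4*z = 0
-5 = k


Then:
k = -5
z = 1/4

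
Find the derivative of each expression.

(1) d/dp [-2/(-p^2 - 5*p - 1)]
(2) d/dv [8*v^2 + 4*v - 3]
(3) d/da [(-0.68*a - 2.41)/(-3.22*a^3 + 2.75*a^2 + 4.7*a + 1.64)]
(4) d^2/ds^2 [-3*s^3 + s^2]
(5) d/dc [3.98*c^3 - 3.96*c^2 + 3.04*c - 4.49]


(1) = 2*(-2*p - 5)/(p^2 + 5*p + 1)^2
(2) = 16*v + 4
(3) = (-4.3792*a^3 - 21.4106*a^2 + 13.255*a + 10.2118)/(10.3684*a^6 - 17.71*a^5 - 22.7055*a^4 + 15.2884*a^3 + 31.11*a^2 + 15.416*a + 2.6896)
(4) = 2 - 18*s
(5) = 11.94*c^2 - 7.92*c + 3.04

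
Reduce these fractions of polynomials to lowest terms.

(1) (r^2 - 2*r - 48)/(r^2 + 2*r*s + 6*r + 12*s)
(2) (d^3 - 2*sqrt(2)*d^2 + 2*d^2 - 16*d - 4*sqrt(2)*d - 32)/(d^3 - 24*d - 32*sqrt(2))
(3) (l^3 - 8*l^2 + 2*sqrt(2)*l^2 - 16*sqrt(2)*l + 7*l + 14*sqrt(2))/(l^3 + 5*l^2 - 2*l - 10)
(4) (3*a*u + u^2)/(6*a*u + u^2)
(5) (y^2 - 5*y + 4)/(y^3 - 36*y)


(1) = (r - 8)/(r + 2*s)
(2) = (d + 2)/(d + 2*sqrt(2))
(3) = (l^3 + l^2*(-8 + 2*sqrt(2)) + l*(7 - 16*sqrt(2)) + 14*sqrt(2))/(l^3 + 5*l^2 - 2*l - 10)
(4) = (3*a + u)/(6*a + u)
(5) = (y^2 - 5*y + 4)/(y^3 - 36*y)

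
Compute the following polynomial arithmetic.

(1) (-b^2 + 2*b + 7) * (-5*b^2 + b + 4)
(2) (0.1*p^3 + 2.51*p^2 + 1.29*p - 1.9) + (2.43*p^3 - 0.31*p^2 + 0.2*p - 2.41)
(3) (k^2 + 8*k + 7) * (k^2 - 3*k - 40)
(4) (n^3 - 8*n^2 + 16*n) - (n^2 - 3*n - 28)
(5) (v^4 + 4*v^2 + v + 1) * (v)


(1) = 5*b^4 - 11*b^3 - 37*b^2 + 15*b + 28
(2) = 2.53*p^3 + 2.2*p^2 + 1.49*p - 4.31
(3) = k^4 + 5*k^3 - 57*k^2 - 341*k - 280
(4) = n^3 - 9*n^2 + 19*n + 28
(5) = v^5 + 4*v^3 + v^2 + v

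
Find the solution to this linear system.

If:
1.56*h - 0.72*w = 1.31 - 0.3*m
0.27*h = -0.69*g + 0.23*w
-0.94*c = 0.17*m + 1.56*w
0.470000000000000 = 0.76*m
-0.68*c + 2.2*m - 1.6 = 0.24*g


Then:
c = -0.26
g = -0.27
h = 0.76
m = 0.62
w = 0.09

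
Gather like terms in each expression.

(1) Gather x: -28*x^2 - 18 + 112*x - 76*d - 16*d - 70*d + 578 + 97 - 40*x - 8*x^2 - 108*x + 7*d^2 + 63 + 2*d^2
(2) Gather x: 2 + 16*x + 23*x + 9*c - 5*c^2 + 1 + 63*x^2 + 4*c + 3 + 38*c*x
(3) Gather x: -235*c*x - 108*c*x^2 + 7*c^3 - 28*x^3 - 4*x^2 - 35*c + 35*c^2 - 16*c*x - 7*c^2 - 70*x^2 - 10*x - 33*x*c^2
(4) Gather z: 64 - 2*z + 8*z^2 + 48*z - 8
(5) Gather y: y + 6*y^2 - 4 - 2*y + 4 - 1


(1) = 9*d^2 - 162*d - 36*x^2 - 36*x + 720
(2) = -5*c^2 + 13*c + 63*x^2 + x*(38*c + 39) + 6
(3) = 7*c^3 + 28*c^2 - 35*c - 28*x^3 + x^2*(-108*c - 74) + x*(-33*c^2 - 251*c - 10)
(4) = 8*z^2 + 46*z + 56
(5) = 6*y^2 - y - 1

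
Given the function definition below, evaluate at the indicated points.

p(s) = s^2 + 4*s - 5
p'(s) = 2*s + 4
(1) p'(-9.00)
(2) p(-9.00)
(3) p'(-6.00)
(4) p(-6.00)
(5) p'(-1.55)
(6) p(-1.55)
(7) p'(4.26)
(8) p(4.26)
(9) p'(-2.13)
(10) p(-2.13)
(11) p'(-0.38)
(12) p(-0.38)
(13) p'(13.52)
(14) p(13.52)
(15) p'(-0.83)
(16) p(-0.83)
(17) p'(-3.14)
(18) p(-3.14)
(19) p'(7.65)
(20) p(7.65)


(1) = -14.00
(2) = 40.00
(3) = -8.00
(4) = 7.00
(5) = 0.90
(6) = -8.80
(7) = 12.52
(8) = 30.19
(9) = -0.26
(10) = -8.98
(11) = 3.24
(12) = -6.38
(13) = 31.04
(14) = 231.87
(15) = 2.34
(16) = -7.63
(17) = -2.28
(18) = -7.70
(19) = 19.30
(20) = 84.12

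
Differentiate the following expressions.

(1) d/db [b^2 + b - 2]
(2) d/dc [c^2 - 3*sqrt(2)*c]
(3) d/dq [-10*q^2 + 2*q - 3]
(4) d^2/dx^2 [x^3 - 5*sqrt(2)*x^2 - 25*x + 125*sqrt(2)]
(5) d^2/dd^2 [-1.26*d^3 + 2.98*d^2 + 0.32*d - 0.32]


(1) = 2*b + 1
(2) = 2*c - 3*sqrt(2)
(3) = 2 - 20*q
(4) = 6*x - 10*sqrt(2)
(5) = 5.96 - 7.56*d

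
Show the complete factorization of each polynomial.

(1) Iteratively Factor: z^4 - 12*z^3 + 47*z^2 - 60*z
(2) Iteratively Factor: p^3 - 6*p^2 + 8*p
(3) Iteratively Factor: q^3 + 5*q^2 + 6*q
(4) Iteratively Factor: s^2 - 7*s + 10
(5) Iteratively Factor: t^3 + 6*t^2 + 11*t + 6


(1) = (z - 4)*(z^3 - 8*z^2 + 15*z) = z*(z - 4)*(z^2 - 8*z + 15) = z*(z - 4)*(z - 3)*(z - 5)
(2) = (p - 2)*(p^2 - 4*p) = p*(p - 2)*(p - 4)
(3) = (q)*(q^2 + 5*q + 6) = q*(q + 3)*(q + 2)
(4) = (s - 5)*(s - 2)
(5) = (t + 1)*(t^2 + 5*t + 6) = (t + 1)*(t + 2)*(t + 3)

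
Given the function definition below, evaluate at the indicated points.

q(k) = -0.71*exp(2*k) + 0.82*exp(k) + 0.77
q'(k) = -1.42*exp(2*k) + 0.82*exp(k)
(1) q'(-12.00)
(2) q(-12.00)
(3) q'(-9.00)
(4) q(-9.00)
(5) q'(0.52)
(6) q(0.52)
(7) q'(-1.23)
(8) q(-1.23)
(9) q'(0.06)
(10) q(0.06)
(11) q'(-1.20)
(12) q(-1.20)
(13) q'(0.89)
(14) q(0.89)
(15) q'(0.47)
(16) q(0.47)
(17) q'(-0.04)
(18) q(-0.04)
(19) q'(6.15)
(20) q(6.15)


(1) = 0.00
(2) = 0.77
(3) = 0.00
(4) = 0.77
(5) = -2.64
(6) = 0.14
(7) = 0.12
(8) = 0.95
(9) = -0.73
(10) = 0.84
(11) = 0.12
(12) = 0.95
(13) = -6.42
(14) = -1.44
(15) = -2.32
(16) = 0.26
(17) = -0.52
(18) = 0.90
(19) = -311583.96
(20) = -155599.03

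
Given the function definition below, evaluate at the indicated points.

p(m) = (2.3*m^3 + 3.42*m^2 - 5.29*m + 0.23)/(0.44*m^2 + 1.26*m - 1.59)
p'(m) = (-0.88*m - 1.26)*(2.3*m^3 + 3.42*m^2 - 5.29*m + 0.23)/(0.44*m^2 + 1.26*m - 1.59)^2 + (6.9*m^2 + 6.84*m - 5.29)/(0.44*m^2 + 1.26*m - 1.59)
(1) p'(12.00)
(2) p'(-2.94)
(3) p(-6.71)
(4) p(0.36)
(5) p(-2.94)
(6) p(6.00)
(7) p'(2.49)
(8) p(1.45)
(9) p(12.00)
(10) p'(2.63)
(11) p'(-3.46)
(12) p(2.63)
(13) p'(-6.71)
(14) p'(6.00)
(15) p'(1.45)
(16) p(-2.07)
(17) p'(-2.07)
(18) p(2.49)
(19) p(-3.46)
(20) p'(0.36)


(1) = 5.12
(2) = -30.78
(3) = -51.73
(4) = 1.04
(5) = 8.79
(6) = 26.98
(7) = 4.49
(8) = 5.82
(9) = 57.27
(10) = 4.53
(11) = -215.96
(12) = 10.87
(13) = 1.97
(14) = 4.94
(15) = 3.77
(16) = -2.35
(17) = -3.80
(18) = 10.24
(19) = 52.48
(20) = 3.31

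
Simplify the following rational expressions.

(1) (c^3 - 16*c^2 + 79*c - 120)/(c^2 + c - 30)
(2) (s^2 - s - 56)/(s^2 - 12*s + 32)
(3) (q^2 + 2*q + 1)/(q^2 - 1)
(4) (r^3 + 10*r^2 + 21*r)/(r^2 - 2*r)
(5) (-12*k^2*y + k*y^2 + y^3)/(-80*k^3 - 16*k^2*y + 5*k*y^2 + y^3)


(1) = (c^2 - 11*c + 24)/(c + 6)
(2) = (s + 7)/(s - 4)
(3) = (q + 1)/(q - 1)
(4) = (r^2 + 10*r + 21)/(r - 2)
(5) = (-3*k*y + y^2)/(-20*k^2 + k*y + y^2)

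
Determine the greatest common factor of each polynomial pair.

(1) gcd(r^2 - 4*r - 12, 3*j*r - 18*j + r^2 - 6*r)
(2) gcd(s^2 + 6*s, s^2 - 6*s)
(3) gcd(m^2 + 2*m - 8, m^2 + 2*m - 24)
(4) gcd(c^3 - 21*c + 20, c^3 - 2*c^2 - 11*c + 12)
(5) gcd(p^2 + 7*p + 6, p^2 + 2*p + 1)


(1) = gcd((r - 6)*(r + 2), (3*j + r)*(r - 6)) = r - 6
(2) = s
(3) = 1
(4) = c^2 - 5*c + 4
(5) = p + 1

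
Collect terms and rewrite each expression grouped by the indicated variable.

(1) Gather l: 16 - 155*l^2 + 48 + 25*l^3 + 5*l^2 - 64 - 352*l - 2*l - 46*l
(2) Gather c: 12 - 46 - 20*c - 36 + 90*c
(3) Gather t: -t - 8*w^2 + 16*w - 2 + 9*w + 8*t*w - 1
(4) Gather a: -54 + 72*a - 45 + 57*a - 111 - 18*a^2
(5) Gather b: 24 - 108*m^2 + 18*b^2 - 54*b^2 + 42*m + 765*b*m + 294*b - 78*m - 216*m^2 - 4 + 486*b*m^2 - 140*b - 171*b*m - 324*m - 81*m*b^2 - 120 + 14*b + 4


(1) = 25*l^3 - 150*l^2 - 400*l
(2) = 70*c - 70
(3) = t*(8*w - 1) - 8*w^2 + 25*w - 3
(4) = -18*a^2 + 129*a - 210
(5) = b^2*(-81*m - 36) + b*(486*m^2 + 594*m + 168) - 324*m^2 - 360*m - 96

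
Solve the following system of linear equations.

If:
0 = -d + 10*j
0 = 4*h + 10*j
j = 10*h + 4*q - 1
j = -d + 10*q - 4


Then:
d = 5/18
h = -5/72
j = 1/36
q = 31/72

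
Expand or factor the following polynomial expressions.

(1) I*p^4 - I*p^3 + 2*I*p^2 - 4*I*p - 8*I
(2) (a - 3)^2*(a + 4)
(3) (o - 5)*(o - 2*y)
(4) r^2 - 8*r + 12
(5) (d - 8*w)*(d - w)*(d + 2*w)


(1) = (p - 2)*(p - 2*I)*(p + 2*I)*(I*p + I)
(2) = a^3 - 2*a^2 - 15*a + 36
(3) = o^2 - 2*o*y - 5*o + 10*y
(4) = (r - 6)*(r - 2)
(5) = d^3 - 7*d^2*w - 10*d*w^2 + 16*w^3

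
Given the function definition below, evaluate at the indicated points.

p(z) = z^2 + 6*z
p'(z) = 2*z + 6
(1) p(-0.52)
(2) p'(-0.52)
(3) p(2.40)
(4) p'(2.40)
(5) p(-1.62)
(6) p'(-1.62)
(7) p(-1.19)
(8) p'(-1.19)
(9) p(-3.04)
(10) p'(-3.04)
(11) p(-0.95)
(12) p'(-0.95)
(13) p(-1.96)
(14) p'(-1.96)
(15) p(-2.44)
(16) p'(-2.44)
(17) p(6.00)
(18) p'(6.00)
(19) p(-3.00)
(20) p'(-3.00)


(1) = -2.85
(2) = 4.96
(3) = 20.16
(4) = 10.80
(5) = -7.10
(6) = 2.76
(7) = -5.72
(8) = 3.62
(9) = -9.00
(10) = -0.08
(11) = -4.80
(12) = 4.10
(13) = -7.92
(14) = 2.08
(15) = -8.69
(16) = 1.12
(17) = 72.00
(18) = 18.00
(19) = -9.00
(20) = 0.00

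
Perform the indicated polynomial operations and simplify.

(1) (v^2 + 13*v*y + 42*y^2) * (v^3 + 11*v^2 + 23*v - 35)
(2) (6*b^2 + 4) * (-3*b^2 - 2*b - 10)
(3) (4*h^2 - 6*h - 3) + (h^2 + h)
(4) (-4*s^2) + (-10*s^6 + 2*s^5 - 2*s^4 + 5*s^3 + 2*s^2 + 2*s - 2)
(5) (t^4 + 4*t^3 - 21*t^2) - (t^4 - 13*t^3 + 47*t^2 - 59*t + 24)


(1) = v^5 + 13*v^4*y + 11*v^4 + 42*v^3*y^2 + 143*v^3*y + 23*v^3 + 462*v^2*y^2 + 299*v^2*y - 35*v^2 + 966*v*y^2 - 455*v*y - 1470*y^2
(2) = -18*b^4 - 12*b^3 - 72*b^2 - 8*b - 40
(3) = 5*h^2 - 5*h - 3
(4) = -10*s^6 + 2*s^5 - 2*s^4 + 5*s^3 - 2*s^2 + 2*s - 2
(5) = 17*t^3 - 68*t^2 + 59*t - 24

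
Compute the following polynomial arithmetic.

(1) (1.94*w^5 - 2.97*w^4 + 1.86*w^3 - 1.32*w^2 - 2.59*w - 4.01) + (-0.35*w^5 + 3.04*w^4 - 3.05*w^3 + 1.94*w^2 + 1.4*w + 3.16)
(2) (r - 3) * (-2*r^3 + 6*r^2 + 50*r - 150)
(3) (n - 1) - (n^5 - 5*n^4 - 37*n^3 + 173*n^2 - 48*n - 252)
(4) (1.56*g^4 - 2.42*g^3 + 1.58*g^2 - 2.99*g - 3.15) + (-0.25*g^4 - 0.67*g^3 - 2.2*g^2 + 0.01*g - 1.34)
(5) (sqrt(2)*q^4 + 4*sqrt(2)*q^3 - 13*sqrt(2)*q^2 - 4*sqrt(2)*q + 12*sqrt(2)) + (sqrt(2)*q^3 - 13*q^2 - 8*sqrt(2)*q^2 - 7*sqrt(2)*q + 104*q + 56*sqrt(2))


(1) = 1.59*w^5 + 0.07*w^4 - 1.19*w^3 + 0.62*w^2 - 1.19*w - 0.85
(2) = -2*r^4 + 12*r^3 + 32*r^2 - 300*r + 450
(3) = -n^5 + 5*n^4 + 37*n^3 - 173*n^2 + 49*n + 251
(4) = 1.31*g^4 - 3.09*g^3 - 0.62*g^2 - 2.98*g - 4.49
(5) = sqrt(2)*q^4 + 5*sqrt(2)*q^3 - 21*sqrt(2)*q^2 - 13*q^2 - 11*sqrt(2)*q + 104*q + 68*sqrt(2)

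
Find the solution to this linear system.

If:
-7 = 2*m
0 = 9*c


Then:
c = 0
m = -7/2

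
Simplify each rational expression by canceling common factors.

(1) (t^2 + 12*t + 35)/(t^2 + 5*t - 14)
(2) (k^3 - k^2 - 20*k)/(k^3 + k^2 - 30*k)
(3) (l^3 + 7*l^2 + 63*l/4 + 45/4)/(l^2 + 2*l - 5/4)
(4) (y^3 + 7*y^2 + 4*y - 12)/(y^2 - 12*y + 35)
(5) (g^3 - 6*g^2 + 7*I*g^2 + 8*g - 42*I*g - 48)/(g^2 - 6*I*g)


(1) = (t + 5)/(t - 2)
(2) = (k + 4)/(k + 6)
(3) = (2*l^2 + 9*l + 9)/(2*l - 1)
(4) = (y^3 + 7*y^2 + 4*y - 12)/(y^2 - 12*y + 35)
(5) = (g^3 + g^2*(-6 + 7*I) + g*(8 - 42*I) - 48)/(g^2 - 6*I*g)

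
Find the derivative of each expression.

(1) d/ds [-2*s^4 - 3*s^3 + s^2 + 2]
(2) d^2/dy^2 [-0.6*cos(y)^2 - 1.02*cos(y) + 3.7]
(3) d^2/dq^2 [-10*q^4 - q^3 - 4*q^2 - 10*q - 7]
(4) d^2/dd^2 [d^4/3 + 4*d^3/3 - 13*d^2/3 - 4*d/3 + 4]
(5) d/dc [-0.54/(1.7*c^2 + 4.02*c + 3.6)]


(1) = s*(-8*s^2 - 9*s + 2)
(2) = 1.02*cos(y) + 1.2*cos(2*y)
(3) = -120*q^2 - 6*q - 8
(4) = 4*d^2 + 8*d - 26/3
(5) = (1.836*c + 2.1708)/(1.7*c^2 + 4.02*c + 3.6)^2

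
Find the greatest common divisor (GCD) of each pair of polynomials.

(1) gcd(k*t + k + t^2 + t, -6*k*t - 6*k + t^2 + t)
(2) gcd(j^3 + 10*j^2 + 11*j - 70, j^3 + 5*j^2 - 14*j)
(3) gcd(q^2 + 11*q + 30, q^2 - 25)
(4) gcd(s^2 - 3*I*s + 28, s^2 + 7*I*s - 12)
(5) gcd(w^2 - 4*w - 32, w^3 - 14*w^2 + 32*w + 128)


(1) = t + 1
(2) = gcd((j - 2)*(j + 5)*(j + 7), j*(j - 2)*(j + 7)) = j^2 + 5*j - 14
(3) = gcd((q + 5)*(q + 6), (q - 5)*(q + 5)) = q + 5
(4) = s + 4*I
(5) = w - 8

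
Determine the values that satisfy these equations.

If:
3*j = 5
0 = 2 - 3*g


Then:
g = 2/3
j = 5/3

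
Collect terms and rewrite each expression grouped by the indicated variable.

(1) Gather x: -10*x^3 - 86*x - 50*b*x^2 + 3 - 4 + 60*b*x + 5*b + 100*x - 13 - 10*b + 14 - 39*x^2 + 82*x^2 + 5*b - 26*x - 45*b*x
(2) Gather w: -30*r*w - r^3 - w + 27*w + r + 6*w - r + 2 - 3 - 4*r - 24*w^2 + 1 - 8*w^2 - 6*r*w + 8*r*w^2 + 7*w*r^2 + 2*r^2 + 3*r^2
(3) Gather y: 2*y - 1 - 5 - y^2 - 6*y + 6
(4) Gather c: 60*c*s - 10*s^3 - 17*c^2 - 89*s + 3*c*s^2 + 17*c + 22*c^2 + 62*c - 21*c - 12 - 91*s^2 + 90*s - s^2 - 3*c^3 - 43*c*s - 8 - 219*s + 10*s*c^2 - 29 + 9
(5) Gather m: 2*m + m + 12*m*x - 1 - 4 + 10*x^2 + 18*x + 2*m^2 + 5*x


(1) = -10*x^3 + x^2*(43 - 50*b) + x*(15*b - 12)
(2) = -r^3 + 5*r^2 - 4*r + w^2*(8*r - 32) + w*(7*r^2 - 36*r + 32)
(3) = -y^2 - 4*y
(4) = -3*c^3 + c^2*(10*s + 5) + c*(3*s^2 + 17*s + 58) - 10*s^3 - 92*s^2 - 218*s - 40
(5) = 2*m^2 + m*(12*x + 3) + 10*x^2 + 23*x - 5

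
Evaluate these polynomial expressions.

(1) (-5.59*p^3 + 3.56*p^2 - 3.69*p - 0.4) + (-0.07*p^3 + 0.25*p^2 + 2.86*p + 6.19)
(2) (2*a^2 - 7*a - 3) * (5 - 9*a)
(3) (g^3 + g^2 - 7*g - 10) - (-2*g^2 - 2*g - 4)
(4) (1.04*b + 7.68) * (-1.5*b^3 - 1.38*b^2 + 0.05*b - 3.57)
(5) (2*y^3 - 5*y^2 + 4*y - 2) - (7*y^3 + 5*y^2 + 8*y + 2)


(1) = -5.66*p^3 + 3.81*p^2 - 0.83*p + 5.79
(2) = -18*a^3 + 73*a^2 - 8*a - 15
(3) = g^3 + 3*g^2 - 5*g - 6
(4) = -1.56*b^4 - 12.9552*b^3 - 10.5464*b^2 - 3.3288*b - 27.4176
(5) = -5*y^3 - 10*y^2 - 4*y - 4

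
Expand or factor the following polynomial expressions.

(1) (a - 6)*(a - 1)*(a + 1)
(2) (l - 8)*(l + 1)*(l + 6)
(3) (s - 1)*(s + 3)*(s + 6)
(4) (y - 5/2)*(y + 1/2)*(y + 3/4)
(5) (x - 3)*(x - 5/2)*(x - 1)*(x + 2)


(1) = a^3 - 6*a^2 - a + 6
(2) = l^3 - l^2 - 50*l - 48
(3) = s^3 + 8*s^2 + 9*s - 18
(4) = y^3 - 5*y^2/4 - 11*y/4 - 15/16
(5) = x^4 - 9*x^3/2 + 37*x/2 - 15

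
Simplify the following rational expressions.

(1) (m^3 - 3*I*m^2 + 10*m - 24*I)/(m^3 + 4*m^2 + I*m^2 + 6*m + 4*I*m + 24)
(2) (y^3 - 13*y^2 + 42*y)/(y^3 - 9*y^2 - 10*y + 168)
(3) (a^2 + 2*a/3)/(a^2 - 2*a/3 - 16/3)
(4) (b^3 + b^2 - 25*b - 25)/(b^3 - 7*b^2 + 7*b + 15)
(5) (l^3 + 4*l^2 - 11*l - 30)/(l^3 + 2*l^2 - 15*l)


(1) = (m - 4*I)/(m + 4)
(2) = y/(y + 4)
(3) = (3*a^2 + 2*a)/(3*a^2 - 2*a - 16)
(4) = (b + 5)/(b - 3)
(5) = (l + 2)/l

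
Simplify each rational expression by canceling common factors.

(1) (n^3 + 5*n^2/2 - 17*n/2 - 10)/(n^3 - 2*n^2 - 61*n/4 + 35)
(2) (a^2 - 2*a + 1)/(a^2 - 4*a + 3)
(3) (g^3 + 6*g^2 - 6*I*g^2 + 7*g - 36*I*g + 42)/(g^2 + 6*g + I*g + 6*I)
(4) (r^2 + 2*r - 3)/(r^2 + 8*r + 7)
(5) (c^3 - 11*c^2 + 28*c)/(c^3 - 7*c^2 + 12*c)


(1) = (2*n + 2)/(2*n - 7)
(2) = (a - 1)/(a - 3)
(3) = g - 7*I
(4) = (r^2 + 2*r - 3)/(r^2 + 8*r + 7)
(5) = (c - 7)/(c - 3)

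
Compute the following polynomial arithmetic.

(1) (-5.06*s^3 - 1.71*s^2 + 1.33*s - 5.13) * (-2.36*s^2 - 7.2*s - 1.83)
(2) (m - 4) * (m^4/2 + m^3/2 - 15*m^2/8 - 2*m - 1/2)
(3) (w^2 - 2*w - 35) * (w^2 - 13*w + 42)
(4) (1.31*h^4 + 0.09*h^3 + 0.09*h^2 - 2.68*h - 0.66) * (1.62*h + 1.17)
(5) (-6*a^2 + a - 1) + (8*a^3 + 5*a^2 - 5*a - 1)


(1) = 11.9416*s^5 + 40.4676*s^4 + 18.433*s^3 + 5.6601*s^2 + 34.5021*s + 9.3879
(2) = m^5/2 - 3*m^4/2 - 31*m^3/8 + 11*m^2/2 + 15*m/2 + 2
(3) = w^4 - 15*w^3 + 33*w^2 + 371*w - 1470
(4) = 2.1222*h^5 + 1.6785*h^4 + 0.2511*h^3 - 4.2363*h^2 - 4.2048*h - 0.7722
(5) = 8*a^3 - a^2 - 4*a - 2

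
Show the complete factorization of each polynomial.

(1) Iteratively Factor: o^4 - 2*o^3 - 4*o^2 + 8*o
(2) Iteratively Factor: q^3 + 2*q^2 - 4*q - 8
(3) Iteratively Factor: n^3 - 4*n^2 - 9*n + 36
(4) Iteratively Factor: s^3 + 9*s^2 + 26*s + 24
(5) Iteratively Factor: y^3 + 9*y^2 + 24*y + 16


(1) = (o + 2)*(o^3 - 4*o^2 + 4*o) = (o - 2)*(o + 2)*(o^2 - 2*o) = (o - 2)^2*(o + 2)*(o)
(2) = (q - 2)*(q^2 + 4*q + 4) = (q - 2)*(q + 2)*(q + 2)
(3) = (n - 3)*(n^2 - n - 12) = (n - 4)*(n - 3)*(n + 3)
(4) = (s + 3)*(s^2 + 6*s + 8) = (s + 3)*(s + 4)*(s + 2)
(5) = (y + 4)*(y^2 + 5*y + 4) = (y + 1)*(y + 4)*(y + 4)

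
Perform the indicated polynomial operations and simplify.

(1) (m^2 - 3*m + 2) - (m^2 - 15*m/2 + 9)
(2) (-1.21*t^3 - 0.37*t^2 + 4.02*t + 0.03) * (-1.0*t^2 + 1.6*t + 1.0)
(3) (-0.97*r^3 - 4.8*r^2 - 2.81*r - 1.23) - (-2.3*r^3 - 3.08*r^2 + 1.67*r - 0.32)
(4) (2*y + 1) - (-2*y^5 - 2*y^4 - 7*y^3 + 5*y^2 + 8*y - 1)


(1) = 9*m/2 - 7
(2) = 1.21*t^5 - 1.566*t^4 - 5.822*t^3 + 6.032*t^2 + 4.068*t + 0.03
(3) = 1.33*r^3 - 1.72*r^2 - 4.48*r - 0.91
(4) = 2*y^5 + 2*y^4 + 7*y^3 - 5*y^2 - 6*y + 2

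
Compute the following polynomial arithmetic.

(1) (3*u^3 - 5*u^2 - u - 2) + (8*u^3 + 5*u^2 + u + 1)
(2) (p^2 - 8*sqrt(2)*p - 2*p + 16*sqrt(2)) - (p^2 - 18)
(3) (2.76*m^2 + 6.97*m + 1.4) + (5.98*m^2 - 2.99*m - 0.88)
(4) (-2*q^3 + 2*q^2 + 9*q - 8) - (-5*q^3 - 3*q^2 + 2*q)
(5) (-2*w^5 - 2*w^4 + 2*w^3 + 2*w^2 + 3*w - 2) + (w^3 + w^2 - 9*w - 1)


(1) = 11*u^3 - 1
(2) = -8*sqrt(2)*p - 2*p + 18 + 16*sqrt(2)
(3) = 8.74*m^2 + 3.98*m + 0.52
(4) = 3*q^3 + 5*q^2 + 7*q - 8
(5) = -2*w^5 - 2*w^4 + 3*w^3 + 3*w^2 - 6*w - 3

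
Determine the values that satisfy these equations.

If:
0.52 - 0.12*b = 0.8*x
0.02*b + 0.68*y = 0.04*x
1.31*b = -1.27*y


Then:
b = -0.04
x = 0.66
y = 0.04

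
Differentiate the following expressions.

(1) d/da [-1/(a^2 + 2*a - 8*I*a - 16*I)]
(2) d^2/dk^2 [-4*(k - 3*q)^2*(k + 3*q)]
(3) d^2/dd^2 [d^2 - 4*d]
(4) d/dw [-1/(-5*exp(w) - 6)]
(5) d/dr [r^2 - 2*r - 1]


(1) = 2*(a + 1 - 4*I)/(a^2 + 2*a - 8*I*a - 16*I)^2
(2) = -24*k + 24*q
(3) = 2
(4) = -5*exp(w)/(5*exp(w) + 6)^2
(5) = 2*r - 2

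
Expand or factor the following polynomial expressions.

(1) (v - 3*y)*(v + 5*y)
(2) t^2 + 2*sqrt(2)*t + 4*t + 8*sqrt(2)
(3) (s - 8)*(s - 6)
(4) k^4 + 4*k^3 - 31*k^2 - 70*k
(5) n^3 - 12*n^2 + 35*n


(1) = v^2 + 2*v*y - 15*y^2
(2) = (t + 4)*(t + 2*sqrt(2))
(3) = s^2 - 14*s + 48
(4) = k*(k - 5)*(k + 2)*(k + 7)
(5) = n*(n - 7)*(n - 5)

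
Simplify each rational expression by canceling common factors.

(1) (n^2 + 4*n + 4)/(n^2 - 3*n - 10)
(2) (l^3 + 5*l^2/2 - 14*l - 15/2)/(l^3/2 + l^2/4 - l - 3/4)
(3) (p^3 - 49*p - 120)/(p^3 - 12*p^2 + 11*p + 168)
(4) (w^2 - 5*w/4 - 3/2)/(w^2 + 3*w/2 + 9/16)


(1) = (n + 2)/(n - 5)
(2) = (4*l^3 + 10*l^2 - 56*l - 30)/(2*l^3 + l^2 - 4*l - 3)
(3) = (p + 5)/(p - 7)
(4) = (4*w - 8)/(4*w + 3)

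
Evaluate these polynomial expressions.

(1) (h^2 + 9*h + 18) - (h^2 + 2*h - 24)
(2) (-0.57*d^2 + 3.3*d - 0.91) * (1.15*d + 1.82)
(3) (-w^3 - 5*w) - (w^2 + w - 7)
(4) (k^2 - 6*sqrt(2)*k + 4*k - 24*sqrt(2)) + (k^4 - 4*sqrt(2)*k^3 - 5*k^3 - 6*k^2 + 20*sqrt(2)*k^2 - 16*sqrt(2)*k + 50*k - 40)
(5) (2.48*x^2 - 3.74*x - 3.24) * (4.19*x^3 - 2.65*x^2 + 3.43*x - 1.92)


(1) = 7*h + 42
(2) = -0.6555*d^3 + 2.7576*d^2 + 4.9595*d - 1.6562
(3) = -w^3 - w^2 - 6*w + 7
(4) = k^4 - 4*sqrt(2)*k^3 - 5*k^3 - 5*k^2 + 20*sqrt(2)*k^2 - 22*sqrt(2)*k + 54*k - 40 - 24*sqrt(2)
(5) = 10.3912*x^5 - 22.2426*x^4 + 4.8418*x^3 - 9.0038*x^2 - 3.9324*x + 6.2208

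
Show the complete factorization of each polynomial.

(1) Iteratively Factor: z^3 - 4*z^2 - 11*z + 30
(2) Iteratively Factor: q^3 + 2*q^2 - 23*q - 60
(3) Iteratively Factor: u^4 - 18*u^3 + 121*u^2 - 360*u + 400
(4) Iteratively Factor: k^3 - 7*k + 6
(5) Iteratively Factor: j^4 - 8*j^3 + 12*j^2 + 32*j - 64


(1) = (z - 5)*(z^2 + z - 6) = (z - 5)*(z - 2)*(z + 3)
(2) = (q + 4)*(q^2 - 2*q - 15) = (q - 5)*(q + 4)*(q + 3)
(3) = (u - 4)*(u^3 - 14*u^2 + 65*u - 100) = (u - 5)*(u - 4)*(u^2 - 9*u + 20) = (u - 5)^2*(u - 4)*(u - 4)
(4) = (k - 2)*(k^2 + 2*k - 3) = (k - 2)*(k + 3)*(k - 1)
(5) = (j - 2)*(j^3 - 6*j^2 + 32) = (j - 2)*(j + 2)*(j^2 - 8*j + 16) = (j - 4)*(j - 2)*(j + 2)*(j - 4)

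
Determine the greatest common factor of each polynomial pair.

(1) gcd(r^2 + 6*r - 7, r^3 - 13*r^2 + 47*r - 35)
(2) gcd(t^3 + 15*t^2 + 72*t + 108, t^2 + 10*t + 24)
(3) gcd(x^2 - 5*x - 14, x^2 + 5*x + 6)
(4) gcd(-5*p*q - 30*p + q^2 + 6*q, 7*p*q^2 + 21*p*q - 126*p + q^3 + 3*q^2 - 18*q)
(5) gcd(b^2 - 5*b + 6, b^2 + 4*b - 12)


(1) = gcd((r - 1)*(r + 7), (r - 7)*(r - 5)*(r - 1)) = r - 1
(2) = gcd((t + 3)*(t + 6)^2, (t + 4)*(t + 6)) = t + 6
(3) = gcd((x - 7)*(x + 2), (x + 2)*(x + 3)) = x + 2
(4) = q + 6
(5) = b - 2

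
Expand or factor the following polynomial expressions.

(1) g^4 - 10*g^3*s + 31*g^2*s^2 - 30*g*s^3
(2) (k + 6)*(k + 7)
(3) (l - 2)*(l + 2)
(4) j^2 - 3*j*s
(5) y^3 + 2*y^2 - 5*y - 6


(1) = g*(g - 5*s)*(g - 3*s)*(g - 2*s)
(2) = k^2 + 13*k + 42
(3) = l^2 - 4
(4) = j*(j - 3*s)
(5) = (y - 2)*(y + 1)*(y + 3)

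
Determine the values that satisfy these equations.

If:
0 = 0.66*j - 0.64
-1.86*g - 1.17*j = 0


Then:
g = -0.61
j = 0.97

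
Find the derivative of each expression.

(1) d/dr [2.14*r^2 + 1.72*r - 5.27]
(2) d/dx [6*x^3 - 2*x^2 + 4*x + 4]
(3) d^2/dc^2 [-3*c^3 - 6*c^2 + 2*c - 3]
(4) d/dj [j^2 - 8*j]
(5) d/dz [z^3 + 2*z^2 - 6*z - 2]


(1) = 4.28*r + 1.72
(2) = 18*x^2 - 4*x + 4
(3) = -18*c - 12
(4) = 2*j - 8
(5) = 3*z^2 + 4*z - 6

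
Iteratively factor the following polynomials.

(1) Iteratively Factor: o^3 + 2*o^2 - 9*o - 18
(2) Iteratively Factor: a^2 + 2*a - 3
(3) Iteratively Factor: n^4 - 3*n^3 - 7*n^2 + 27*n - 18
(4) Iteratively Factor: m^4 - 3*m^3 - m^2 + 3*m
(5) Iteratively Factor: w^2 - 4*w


(1) = (o - 3)*(o^2 + 5*o + 6) = (o - 3)*(o + 3)*(o + 2)
(2) = (a - 1)*(a + 3)
(3) = (n - 1)*(n^3 - 2*n^2 - 9*n + 18) = (n - 2)*(n - 1)*(n^2 - 9) = (n - 3)*(n - 2)*(n - 1)*(n + 3)
(4) = (m - 3)*(m^3 - m) = (m - 3)*(m + 1)*(m^2 - m) = m*(m - 3)*(m + 1)*(m - 1)
(5) = (w)*(w - 4)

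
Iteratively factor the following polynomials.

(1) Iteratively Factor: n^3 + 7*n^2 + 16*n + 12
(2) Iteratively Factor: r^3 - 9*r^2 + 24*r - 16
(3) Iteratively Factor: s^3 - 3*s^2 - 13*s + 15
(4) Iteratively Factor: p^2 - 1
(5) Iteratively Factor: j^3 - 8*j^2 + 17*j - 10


(1) = (n + 3)*(n^2 + 4*n + 4) = (n + 2)*(n + 3)*(n + 2)
(2) = (r - 4)*(r^2 - 5*r + 4) = (r - 4)^2*(r - 1)
(3) = (s + 3)*(s^2 - 6*s + 5) = (s - 1)*(s + 3)*(s - 5)
(4) = (p + 1)*(p - 1)
(5) = (j - 5)*(j^2 - 3*j + 2) = (j - 5)*(j - 1)*(j - 2)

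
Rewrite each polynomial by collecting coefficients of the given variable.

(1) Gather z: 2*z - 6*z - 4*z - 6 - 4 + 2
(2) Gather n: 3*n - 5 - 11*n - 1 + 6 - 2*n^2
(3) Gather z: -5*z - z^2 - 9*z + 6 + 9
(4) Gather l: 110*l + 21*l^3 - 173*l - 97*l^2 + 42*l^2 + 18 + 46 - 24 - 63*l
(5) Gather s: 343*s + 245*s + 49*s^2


(1) = -8*z - 8
(2) = -2*n^2 - 8*n
(3) = -z^2 - 14*z + 15
(4) = 21*l^3 - 55*l^2 - 126*l + 40
(5) = 49*s^2 + 588*s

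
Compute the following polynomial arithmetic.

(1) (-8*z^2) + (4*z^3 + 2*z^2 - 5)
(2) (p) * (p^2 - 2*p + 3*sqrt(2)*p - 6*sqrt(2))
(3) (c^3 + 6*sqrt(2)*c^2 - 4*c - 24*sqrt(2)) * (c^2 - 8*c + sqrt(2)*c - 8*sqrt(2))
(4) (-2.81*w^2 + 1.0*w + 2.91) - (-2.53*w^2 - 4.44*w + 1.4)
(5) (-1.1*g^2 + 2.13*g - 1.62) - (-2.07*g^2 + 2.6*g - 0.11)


(1) = 4*z^3 - 6*z^2 - 5
(2) = p^3 - 2*p^2 + 3*sqrt(2)*p^2 - 6*sqrt(2)*p
(3) = c^5 - 8*c^4 + 7*sqrt(2)*c^4 - 56*sqrt(2)*c^3 + 8*c^3 - 64*c^2 - 28*sqrt(2)*c^2 - 48*c + 224*sqrt(2)*c + 384
(4) = -0.28*w^2 + 5.44*w + 1.51
(5) = 0.97*g^2 - 0.47*g - 1.51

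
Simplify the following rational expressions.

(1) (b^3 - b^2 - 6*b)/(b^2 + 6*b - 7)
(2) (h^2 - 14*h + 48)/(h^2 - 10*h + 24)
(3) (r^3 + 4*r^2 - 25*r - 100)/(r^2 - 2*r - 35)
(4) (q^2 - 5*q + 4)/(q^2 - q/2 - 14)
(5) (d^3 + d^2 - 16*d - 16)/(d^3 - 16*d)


(1) = (b^3 - b^2 - 6*b)/(b^2 + 6*b - 7)
(2) = (h - 8)/(h - 4)
(3) = (r^2 - r - 20)/(r - 7)
(4) = (2*q - 2)/(2*q + 7)
(5) = (d + 1)/d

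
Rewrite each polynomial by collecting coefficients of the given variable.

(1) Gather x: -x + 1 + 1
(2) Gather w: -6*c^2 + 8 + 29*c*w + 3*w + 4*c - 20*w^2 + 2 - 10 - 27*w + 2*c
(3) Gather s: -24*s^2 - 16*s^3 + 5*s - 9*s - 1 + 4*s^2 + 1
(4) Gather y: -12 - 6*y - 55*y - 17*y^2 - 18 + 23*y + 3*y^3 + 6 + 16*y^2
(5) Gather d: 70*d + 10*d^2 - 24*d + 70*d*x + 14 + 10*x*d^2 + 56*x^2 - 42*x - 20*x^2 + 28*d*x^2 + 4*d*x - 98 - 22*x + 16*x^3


(1) = 2 - x
(2) = -6*c^2 + 6*c - 20*w^2 + w*(29*c - 24)
(3) = -16*s^3 - 20*s^2 - 4*s
(4) = 3*y^3 - y^2 - 38*y - 24
(5) = d^2*(10*x + 10) + d*(28*x^2 + 74*x + 46) + 16*x^3 + 36*x^2 - 64*x - 84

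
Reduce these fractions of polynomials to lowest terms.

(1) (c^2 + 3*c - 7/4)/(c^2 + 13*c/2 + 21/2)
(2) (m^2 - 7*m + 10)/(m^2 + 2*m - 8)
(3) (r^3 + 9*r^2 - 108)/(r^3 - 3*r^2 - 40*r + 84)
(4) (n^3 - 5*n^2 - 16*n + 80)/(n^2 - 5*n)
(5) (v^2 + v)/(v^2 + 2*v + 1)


(1) = (2*c - 1)/(2*c + 6)
(2) = (m - 5)/(m + 4)
(3) = (r^2 + 3*r - 18)/(r^2 - 9*r + 14)
(4) = (n^2 - 16)/n
(5) = v/(v + 1)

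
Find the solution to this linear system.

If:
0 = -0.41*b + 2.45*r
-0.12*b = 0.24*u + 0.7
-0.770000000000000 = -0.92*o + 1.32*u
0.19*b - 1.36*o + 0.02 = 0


Then:
b = -3.92
o = -0.53
r = -0.66
u = -0.96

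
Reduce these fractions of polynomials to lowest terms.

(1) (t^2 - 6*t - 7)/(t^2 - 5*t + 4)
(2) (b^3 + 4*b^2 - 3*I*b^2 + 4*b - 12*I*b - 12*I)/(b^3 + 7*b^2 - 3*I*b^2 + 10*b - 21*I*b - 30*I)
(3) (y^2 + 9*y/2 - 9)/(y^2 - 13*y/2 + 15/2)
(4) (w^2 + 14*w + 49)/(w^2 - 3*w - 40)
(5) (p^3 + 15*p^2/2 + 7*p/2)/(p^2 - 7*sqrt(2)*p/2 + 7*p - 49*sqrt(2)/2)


(1) = (t^2 - 6*t - 7)/(t^2 - 5*t + 4)
(2) = (b + 2)/(b + 5)
(3) = (y + 6)/(y - 5)
(4) = (w^2 + 14*w + 49)/(w^2 - 3*w - 40)
(5) = (4*p^2 + 2*p)/(4*p - 14*sqrt(2))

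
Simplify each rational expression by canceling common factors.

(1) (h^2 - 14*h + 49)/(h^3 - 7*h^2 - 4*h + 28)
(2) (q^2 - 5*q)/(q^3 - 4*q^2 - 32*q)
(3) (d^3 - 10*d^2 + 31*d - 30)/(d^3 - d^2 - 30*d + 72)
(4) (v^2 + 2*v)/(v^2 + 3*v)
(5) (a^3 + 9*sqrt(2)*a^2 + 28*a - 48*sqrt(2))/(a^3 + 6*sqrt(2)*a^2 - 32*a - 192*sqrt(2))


(1) = (h - 7)/(h^2 - 4)
(2) = (q - 5)/(q^2 - 4*q - 32)
(3) = (d^2 - 7*d + 10)/(d^2 + 2*d - 24)
(4) = (v + 2)/(v + 3)
(5) = (a - sqrt(2))/(a - 4*sqrt(2))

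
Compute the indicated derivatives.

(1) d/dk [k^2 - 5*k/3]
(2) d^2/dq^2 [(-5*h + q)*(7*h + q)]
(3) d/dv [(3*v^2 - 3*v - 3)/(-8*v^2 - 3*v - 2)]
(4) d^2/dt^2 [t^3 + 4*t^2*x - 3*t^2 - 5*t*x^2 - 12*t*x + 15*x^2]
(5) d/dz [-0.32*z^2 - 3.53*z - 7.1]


(1) = 2*k - 5/3
(2) = 2
(3) = 3*(-11*v^2 - 20*v - 1)/(64*v^4 + 48*v^3 + 41*v^2 + 12*v + 4)
(4) = 6*t + 8*x - 6
(5) = -0.64*z - 3.53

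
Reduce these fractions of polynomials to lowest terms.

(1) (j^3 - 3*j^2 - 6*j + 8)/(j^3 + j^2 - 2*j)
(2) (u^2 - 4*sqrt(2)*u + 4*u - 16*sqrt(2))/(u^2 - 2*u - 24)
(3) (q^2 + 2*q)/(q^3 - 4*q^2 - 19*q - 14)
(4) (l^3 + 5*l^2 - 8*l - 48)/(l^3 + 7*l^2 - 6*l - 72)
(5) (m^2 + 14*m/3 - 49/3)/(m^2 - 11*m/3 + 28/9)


(1) = (j - 4)/j
(2) = (u - 4*sqrt(2))/(u - 6)
(3) = q/(q^2 - 6*q - 7)
(4) = (l + 4)/(l + 6)
(5) = (3*m + 21)/(3*m - 4)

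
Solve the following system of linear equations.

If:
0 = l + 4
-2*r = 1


Then:
l = -4
r = -1/2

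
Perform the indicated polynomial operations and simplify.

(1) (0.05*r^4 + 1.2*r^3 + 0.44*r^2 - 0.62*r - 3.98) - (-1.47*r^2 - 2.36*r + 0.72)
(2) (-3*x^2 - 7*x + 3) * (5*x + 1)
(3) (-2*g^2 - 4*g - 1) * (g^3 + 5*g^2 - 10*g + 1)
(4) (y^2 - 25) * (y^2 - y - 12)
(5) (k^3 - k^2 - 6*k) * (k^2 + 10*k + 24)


(1) = 0.05*r^4 + 1.2*r^3 + 1.91*r^2 + 1.74*r - 4.7
(2) = -15*x^3 - 38*x^2 + 8*x + 3
(3) = -2*g^5 - 14*g^4 - g^3 + 33*g^2 + 6*g - 1
(4) = y^4 - y^3 - 37*y^2 + 25*y + 300
(5) = k^5 + 9*k^4 + 8*k^3 - 84*k^2 - 144*k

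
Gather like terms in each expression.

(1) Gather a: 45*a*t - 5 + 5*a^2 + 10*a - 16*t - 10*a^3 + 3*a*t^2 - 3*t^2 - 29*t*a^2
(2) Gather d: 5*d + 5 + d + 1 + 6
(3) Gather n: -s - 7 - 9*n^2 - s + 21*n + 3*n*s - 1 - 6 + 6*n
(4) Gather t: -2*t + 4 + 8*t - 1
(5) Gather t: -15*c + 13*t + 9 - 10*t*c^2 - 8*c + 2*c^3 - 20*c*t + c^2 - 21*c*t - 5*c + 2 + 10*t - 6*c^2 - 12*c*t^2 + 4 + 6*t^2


(1) = -10*a^3 + a^2*(5 - 29*t) + a*(3*t^2 + 45*t + 10) - 3*t^2 - 16*t - 5
(2) = 6*d + 12
(3) = -9*n^2 + n*(3*s + 27) - 2*s - 14
(4) = 6*t + 3
(5) = 2*c^3 - 5*c^2 - 28*c + t^2*(6 - 12*c) + t*(-10*c^2 - 41*c + 23) + 15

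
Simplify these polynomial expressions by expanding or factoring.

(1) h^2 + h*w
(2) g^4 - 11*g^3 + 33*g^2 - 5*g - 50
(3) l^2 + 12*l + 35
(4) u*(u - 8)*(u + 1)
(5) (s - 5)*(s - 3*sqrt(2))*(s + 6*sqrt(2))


(1) = h*(h + w)
(2) = (g - 5)^2*(g - 2)*(g + 1)
(3) = (l + 5)*(l + 7)
(4) = u^3 - 7*u^2 - 8*u
(5) = s^3 - 5*s^2 + 3*sqrt(2)*s^2 - 36*s - 15*sqrt(2)*s + 180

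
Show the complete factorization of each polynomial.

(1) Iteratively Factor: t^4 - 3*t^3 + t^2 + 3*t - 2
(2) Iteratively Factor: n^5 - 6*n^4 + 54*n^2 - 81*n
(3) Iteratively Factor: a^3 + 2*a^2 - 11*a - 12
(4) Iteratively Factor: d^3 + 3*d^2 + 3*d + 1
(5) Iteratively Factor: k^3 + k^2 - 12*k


(1) = (t - 1)*(t^3 - 2*t^2 - t + 2) = (t - 1)^2*(t^2 - t - 2) = (t - 2)*(t - 1)^2*(t + 1)
(2) = (n - 3)*(n^4 - 3*n^3 - 9*n^2 + 27*n) = n*(n - 3)*(n^3 - 3*n^2 - 9*n + 27) = n*(n - 3)*(n + 3)*(n^2 - 6*n + 9) = n*(n - 3)^2*(n + 3)*(n - 3)
(3) = (a + 1)*(a^2 + a - 12) = (a + 1)*(a + 4)*(a - 3)
(4) = (d + 1)*(d^2 + 2*d + 1) = (d + 1)^2*(d + 1)
(5) = (k - 3)*(k^2 + 4*k) = k*(k - 3)*(k + 4)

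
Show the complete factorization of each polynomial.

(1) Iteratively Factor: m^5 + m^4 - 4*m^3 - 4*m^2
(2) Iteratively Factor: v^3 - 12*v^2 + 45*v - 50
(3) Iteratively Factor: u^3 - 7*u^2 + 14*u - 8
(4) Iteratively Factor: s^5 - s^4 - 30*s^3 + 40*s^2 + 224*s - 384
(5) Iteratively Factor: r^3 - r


(1) = (m - 2)*(m^4 + 3*m^3 + 2*m^2) = m*(m - 2)*(m^3 + 3*m^2 + 2*m) = m*(m - 2)*(m + 1)*(m^2 + 2*m) = m*(m - 2)*(m + 1)*(m + 2)*(m)
(2) = (v - 5)*(v^2 - 7*v + 10) = (v - 5)*(v - 2)*(v - 5)
(3) = (u - 1)*(u^2 - 6*u + 8) = (u - 4)*(u - 1)*(u - 2)
(4) = (s + 4)*(s^4 - 5*s^3 - 10*s^2 + 80*s - 96) = (s - 2)*(s + 4)*(s^3 - 3*s^2 - 16*s + 48) = (s - 2)*(s + 4)^2*(s^2 - 7*s + 12) = (s - 3)*(s - 2)*(s + 4)^2*(s - 4)
(5) = (r)*(r^2 - 1) = r*(r - 1)*(r + 1)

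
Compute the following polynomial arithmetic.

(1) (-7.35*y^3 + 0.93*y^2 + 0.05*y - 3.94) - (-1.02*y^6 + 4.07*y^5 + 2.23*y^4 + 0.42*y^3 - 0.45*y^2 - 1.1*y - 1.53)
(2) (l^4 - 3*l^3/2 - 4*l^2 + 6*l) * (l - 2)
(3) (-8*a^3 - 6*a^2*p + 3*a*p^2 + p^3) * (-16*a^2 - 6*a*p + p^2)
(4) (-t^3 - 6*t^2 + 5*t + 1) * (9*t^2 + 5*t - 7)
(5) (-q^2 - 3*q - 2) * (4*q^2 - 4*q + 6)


(1) = 1.02*y^6 - 4.07*y^5 - 2.23*y^4 - 7.77*y^3 + 1.38*y^2 + 1.15*y - 2.41
(2) = l^5 - 7*l^4/2 - l^3 + 14*l^2 - 12*l
(3) = 128*a^5 + 144*a^4*p - 20*a^3*p^2 - 40*a^2*p^3 - 3*a*p^4 + p^5
(4) = -9*t^5 - 59*t^4 + 22*t^3 + 76*t^2 - 30*t - 7
(5) = -4*q^4 - 8*q^3 - 2*q^2 - 10*q - 12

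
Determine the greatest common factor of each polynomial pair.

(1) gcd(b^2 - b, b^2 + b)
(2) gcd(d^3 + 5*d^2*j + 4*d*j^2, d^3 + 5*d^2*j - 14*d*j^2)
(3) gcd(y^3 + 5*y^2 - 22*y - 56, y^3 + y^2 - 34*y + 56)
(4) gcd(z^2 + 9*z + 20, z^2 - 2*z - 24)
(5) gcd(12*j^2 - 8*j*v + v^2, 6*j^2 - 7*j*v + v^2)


(1) = b
(2) = d
(3) = y^2 + 3*y - 28
(4) = z + 4
(5) = gcd((-6*j + v)*(-2*j + v), (-6*j + v)*(-j + v)) = -6*j + v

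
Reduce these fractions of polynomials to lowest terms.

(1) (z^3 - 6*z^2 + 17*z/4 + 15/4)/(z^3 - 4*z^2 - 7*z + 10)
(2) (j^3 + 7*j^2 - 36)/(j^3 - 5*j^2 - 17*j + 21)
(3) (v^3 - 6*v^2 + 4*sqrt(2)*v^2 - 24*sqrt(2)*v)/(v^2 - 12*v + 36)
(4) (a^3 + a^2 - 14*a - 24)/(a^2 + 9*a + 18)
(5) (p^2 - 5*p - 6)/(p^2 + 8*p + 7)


(1) = (4*z^2 - 4*z - 3)/(4*z^2 + 4*z - 8)
(2) = (j^2 + 4*j - 12)/(j^2 - 8*j + 7)
(3) = (v^2 + 4*sqrt(2)*v)/(v - 6)
(4) = (a^2 - 2*a - 8)/(a + 6)
(5) = (p - 6)/(p + 7)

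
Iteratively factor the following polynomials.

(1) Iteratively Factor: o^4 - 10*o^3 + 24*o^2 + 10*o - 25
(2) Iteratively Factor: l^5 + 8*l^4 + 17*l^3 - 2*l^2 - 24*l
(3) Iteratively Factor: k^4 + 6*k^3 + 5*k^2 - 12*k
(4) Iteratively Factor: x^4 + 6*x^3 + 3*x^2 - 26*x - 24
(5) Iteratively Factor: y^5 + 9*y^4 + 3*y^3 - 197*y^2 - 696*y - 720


(1) = (o + 1)*(o^3 - 11*o^2 + 35*o - 25) = (o - 5)*(o + 1)*(o^2 - 6*o + 5) = (o - 5)*(o - 1)*(o + 1)*(o - 5)
(2) = (l)*(l^4 + 8*l^3 + 17*l^2 - 2*l - 24) = l*(l - 1)*(l^3 + 9*l^2 + 26*l + 24) = l*(l - 1)*(l + 4)*(l^2 + 5*l + 6) = l*(l - 1)*(l + 2)*(l + 4)*(l + 3)
(3) = (k + 3)*(k^3 + 3*k^2 - 4*k) = k*(k + 3)*(k^2 + 3*k - 4) = k*(k - 1)*(k + 3)*(k + 4)
(4) = (x + 3)*(x^3 + 3*x^2 - 6*x - 8) = (x + 1)*(x + 3)*(x^2 + 2*x - 8) = (x - 2)*(x + 1)*(x + 3)*(x + 4)
(5) = (y + 3)*(y^4 + 6*y^3 - 15*y^2 - 152*y - 240) = (y + 3)*(y + 4)*(y^3 + 2*y^2 - 23*y - 60) = (y + 3)^2*(y + 4)*(y^2 - y - 20) = (y + 3)^2*(y + 4)^2*(y - 5)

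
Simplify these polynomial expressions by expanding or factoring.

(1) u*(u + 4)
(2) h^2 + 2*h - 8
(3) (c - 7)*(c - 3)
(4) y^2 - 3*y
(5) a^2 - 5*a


(1) = u^2 + 4*u
(2) = (h - 2)*(h + 4)
(3) = c^2 - 10*c + 21
(4) = y*(y - 3)
(5) = a*(a - 5)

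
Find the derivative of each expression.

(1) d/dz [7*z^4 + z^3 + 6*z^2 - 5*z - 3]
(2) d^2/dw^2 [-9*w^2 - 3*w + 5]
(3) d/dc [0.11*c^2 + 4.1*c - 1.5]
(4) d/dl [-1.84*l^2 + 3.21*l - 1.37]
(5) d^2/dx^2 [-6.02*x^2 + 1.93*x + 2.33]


(1) = 28*z^3 + 3*z^2 + 12*z - 5
(2) = -18
(3) = 0.22*c + 4.1
(4) = 3.21 - 3.68*l
(5) = -12.0400000000000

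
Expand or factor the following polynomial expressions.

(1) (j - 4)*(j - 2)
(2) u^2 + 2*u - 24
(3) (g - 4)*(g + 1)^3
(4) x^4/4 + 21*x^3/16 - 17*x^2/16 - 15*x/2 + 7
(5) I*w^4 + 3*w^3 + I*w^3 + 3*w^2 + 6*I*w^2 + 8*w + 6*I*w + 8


(1) = j^2 - 6*j + 8
(2) = (u - 4)*(u + 6)
(3) = g^4 - g^3 - 9*g^2 - 11*g - 4
(4) = (x/4 + 1)*(x - 7/4)*(x - 1)*(x + 4)
(5) = (w - 4*I)*(w - I)*(w + 2*I)*(I*w + I)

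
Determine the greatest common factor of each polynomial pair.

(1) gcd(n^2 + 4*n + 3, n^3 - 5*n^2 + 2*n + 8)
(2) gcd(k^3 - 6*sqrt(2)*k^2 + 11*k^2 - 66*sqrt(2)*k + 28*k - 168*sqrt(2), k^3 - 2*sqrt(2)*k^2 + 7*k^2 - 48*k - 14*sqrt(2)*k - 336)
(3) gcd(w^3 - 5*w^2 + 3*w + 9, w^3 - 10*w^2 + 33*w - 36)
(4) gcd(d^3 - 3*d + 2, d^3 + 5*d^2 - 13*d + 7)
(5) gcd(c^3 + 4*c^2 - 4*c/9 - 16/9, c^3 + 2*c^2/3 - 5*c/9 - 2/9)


(1) = n + 1
(2) = k^2 + k*(7 - 6*sqrt(2)) - 42*sqrt(2)
(3) = w^2 - 6*w + 9
(4) = d^2 - 2*d + 1
(5) = gcd((c - 2/3)*(c + 2/3)*(c + 4), (c - 2/3)*(c + 1/3)*(c + 1)) = c - 2/3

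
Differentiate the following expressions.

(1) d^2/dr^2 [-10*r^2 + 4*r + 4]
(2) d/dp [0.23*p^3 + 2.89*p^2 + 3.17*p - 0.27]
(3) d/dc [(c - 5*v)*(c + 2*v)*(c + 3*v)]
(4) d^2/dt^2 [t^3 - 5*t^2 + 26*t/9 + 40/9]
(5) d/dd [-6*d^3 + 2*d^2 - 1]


(1) = -20
(2) = 0.69*p^2 + 5.78*p + 3.17
(3) = 3*c^2 - 19*v^2
(4) = 6*t - 10
(5) = 2*d*(2 - 9*d)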